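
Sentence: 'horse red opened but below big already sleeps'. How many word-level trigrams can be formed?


Word trigrams from [8] words:
  Trigram 1: (horse red opened)
  Trigram 2: (red opened but)
  Trigram 3: (opened but below)
  Trigram 4: (but below big)
  Trigram 5: (below big already)
  Trigram 6: (big already sleeps)
Total word trigrams: 8 - 2 = 6

6


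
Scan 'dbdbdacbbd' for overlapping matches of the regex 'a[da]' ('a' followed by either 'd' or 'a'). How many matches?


Pattern: a[da] means 'a' followed by either 'd' or 'a'.
Scanning 'dbdbdacbbd' position-by-position:
  Pos 0: window 'db' -> no
  Pos 1: window 'bd' -> no
  Pos 2: window 'db' -> no
  Pos 3: window 'bd' -> no
  Pos 4: window 'da' -> no
  Pos 5: window 'ac' -> no
  Pos 6: window 'cb' -> no
  Pos 7: window 'bb' -> no
  Pos 8: window 'bd' -> no
  Pos 9: window 'd' -> no
Total matches: 0

0


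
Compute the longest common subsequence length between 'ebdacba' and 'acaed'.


DP table for LCS of 'ebdacba' and 'acaed':
       a  c  a  e  d
    0  0  0  0  0  0
  e 0  0  0  0  1  1
  b 0  0  0  0  1  1
  d 0  0  0  0  1  2
  a 0  1  1  1  1  2
  c 0  1  2  2  2  2
  b 0  1  2  2  2  2
  a 0  1  2  3  3  3
LCS: 'aca'
LCS length = 3

3


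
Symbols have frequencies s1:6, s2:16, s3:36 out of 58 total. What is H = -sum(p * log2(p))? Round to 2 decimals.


Computing entropy H = -sum(p_i * log2(p_i)):
  s1: p = 6/58 = 0.1034, -p*log2(p) = 0.3386
  s2: p = 16/58 = 0.2759, -p*log2(p) = 0.5125
  s3: p = 36/58 = 0.6207, -p*log2(p) = 0.4271
H = sum of terms = 1.2782
Rounded to 2 decimals: 1.28

1.28


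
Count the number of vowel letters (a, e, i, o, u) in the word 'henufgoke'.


Scanning each character of 'henufgoke':
  Position 1: 'h' -> consonant (running count: 0)
  Position 2: 'e' -> vowel (running count: 1)
  Position 3: 'n' -> consonant (running count: 1)
  Position 4: 'u' -> vowel (running count: 2)
  Position 5: 'f' -> consonant (running count: 2)
  Position 6: 'g' -> consonant (running count: 2)
  Position 7: 'o' -> vowel (running count: 3)
  Position 8: 'k' -> consonant (running count: 3)
  Position 9: 'e' -> vowel (running count: 4)
Total vowels: 4

4


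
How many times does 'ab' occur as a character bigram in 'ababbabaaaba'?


Scanning 'ababbabaaaba' for bigram 'ab':
  Position 0: 'ab' -> MATCH
  Position 1: 'ba' -> no
  Position 2: 'ab' -> MATCH
  Position 3: 'bb' -> no
  Position 4: 'ba' -> no
  Position 5: 'ab' -> MATCH
  Position 6: 'ba' -> no
  Position 7: 'aa' -> no
  Position 8: 'aa' -> no
  Position 9: 'ab' -> MATCH
  Position 10: 'ba' -> no
Total matches: 4

4


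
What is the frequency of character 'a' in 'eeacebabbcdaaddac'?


Scanning 'eeacebabbcdaaddac' for 'a':
  Position 2: 'a' -> MATCH (count: 1)
  Position 6: 'a' -> MATCH (count: 2)
  Position 11: 'a' -> MATCH (count: 3)
  Position 12: 'a' -> MATCH (count: 4)
  Position 15: 'a' -> MATCH (count: 5)
Total occurrences of 'a': 5

5


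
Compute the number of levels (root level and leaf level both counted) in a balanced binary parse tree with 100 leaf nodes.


In a balanced binary tree with n leaves the deepest leaf is ceil(log2(n)) edges below the root,
so counting node levels inclusive of root and leaves gives ceil(log2(n)) + 1 levels.
log2(100) = 6.6439
ceil(6.6439) = 7
levels = 7 + 1 = 8

8


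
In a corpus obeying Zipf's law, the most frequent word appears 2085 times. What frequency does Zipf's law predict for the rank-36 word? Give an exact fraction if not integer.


Zipf's law: freq(rank) = f1 / rank
f1 = 2085, rank = 36
freq = 2085 / 36
GCD(2085, 36) = 3
Simplified: 695/12

695/12


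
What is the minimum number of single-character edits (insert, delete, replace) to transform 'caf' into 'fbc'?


Building DP table for s1='caf' (len 3) and s2='fbc' (len 3):
       f  b  c
    0  1  2  3
  c 1  1  2  2
  a 2  2  2  3
  f 3  2  3  3
Edit distance = dp[3][3] = 3

3


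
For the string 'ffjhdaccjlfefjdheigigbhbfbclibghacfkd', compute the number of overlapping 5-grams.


String 'ffjhdaccjlfefjdheigigbhbfbclibghacfkd' has length L = 37.
Number of overlapping n-grams = L - n + 1
Substituting: 37 - 5 + 1 = 33

33


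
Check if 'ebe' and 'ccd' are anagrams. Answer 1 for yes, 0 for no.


Sort characters of 'ebe': 'bee'
Sort characters of 'ccd': 'ccd'
Sorted forms differ -> they are NOT anagrams
Result: 0

0


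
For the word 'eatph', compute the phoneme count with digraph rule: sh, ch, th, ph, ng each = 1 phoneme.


Parsing 'eatph' greedily, digraphs first:
  'e' -> vowel phoneme (phonemes so far: 1)
  'a' -> vowel phoneme (phonemes so far: 2)
  't' -> consonant phoneme (phonemes so far: 3)
  'ph' -> digraph (1 consonant phoneme) (phonemes so far: 4)
Total phonemes: 4

4


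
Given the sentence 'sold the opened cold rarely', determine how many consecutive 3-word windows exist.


Word trigrams from [5] words:
  Trigram 1: (sold the opened)
  Trigram 2: (the opened cold)
  Trigram 3: (opened cold rarely)
Total word trigrams: 5 - 2 = 3

3


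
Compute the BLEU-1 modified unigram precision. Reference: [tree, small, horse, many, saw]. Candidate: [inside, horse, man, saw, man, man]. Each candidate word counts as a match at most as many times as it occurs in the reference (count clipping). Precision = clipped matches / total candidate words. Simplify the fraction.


Reference word counts: {'horse': 1, 'many': 1, 'saw': 1, 'small': 1, 'tree': 1}
Checking each candidate word (with clipping):
  'inside' -> not in reference -> no match (matches: 0)
  'horse' -> in reference (ref count 1, used 1/1) -> match (matches: 1)
  'man' -> not in reference -> no match (matches: 1)
  'saw' -> in reference (ref count 1, used 1/1) -> match (matches: 2)
  'man' -> not in reference -> no match (matches: 2)
  'man' -> not in reference -> no match (matches: 2)
Clipped matches: 2, Candidate length: 6
Precision = 2/6 = 1/3

1/3


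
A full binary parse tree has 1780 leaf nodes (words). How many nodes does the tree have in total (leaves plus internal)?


Leaf nodes (terminals): 1780
Internal nodes = n - 1 = 1780 - 1 = 1779
Total = leaves + internal = 1780 + 1779 = 3559

3559


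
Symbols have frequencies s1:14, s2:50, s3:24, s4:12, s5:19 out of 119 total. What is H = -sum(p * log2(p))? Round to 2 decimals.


Computing entropy H = -sum(p_i * log2(p_i)):
  s1: p = 14/119 = 0.1176, -p*log2(p) = 0.3632
  s2: p = 50/119 = 0.4202, -p*log2(p) = 0.5256
  s3: p = 24/119 = 0.2017, -p*log2(p) = 0.4659
  s4: p = 12/119 = 0.1008, -p*log2(p) = 0.3338
  s5: p = 19/119 = 0.1597, -p*log2(p) = 0.4226
H = sum of terms = 2.1111
Rounded to 2 decimals: 2.11

2.11


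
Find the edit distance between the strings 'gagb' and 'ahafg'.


Building DP table for s1='gagb' (len 4) and s2='ahafg' (len 5):
       a  h  a  f  g
    0  1  2  3  4  5
  g 1  1  2  3  4  4
  a 2  1  2  2  3  4
  g 3  2  2  3  3  3
  b 4  3  3  3  4  4
Edit distance = dp[4][5] = 4

4


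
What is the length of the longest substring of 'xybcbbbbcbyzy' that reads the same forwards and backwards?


Scanning 'xybcbbbbcbyzy' for palindromic substrings.
Substring at positions 1-10: 'ybcbbbbcby'.
Check: reverse('ybcbbbbcby') = 'ybcbbbbcby' -> palindrome confirmed.
Neighbouring characters ('x' / 'z') break symmetry, so it cannot extend further.
No longer palindromic substring exists; longest length = 10

10


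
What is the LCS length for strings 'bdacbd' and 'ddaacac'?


DP table for LCS of 'bdacbd' and 'ddaacac':
       d  d  a  a  c  a  c
    0  0  0  0  0  0  0  0
  b 0  0  0  0  0  0  0  0
  d 0  1  1  1  1  1  1  1
  a 0  1  1  2  2  2  2  2
  c 0  1  1  2  2  3  3  3
  b 0  1  1  2  2  3  3  3
  d 0  1  2  2  2  3  3  3
LCS: 'dac'
LCS length = 3

3


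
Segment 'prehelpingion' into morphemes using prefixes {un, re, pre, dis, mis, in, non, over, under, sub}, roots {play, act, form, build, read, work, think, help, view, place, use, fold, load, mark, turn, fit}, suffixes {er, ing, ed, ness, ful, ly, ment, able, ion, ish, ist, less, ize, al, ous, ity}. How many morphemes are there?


Segmenting 'prehelpingion' against the inventory:
  'pre' -> prefix (morpheme 1)
  'help' -> root (morpheme 2)
  'ing' -> suffix (morpheme 3)
  'ion' -> suffix (morpheme 4)
Total morphemes: 4

4


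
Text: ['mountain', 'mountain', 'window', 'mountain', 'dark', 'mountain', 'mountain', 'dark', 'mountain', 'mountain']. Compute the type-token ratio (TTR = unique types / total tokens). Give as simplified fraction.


Tokens: 10
Unique types: ('dark', 'mountain', 'window') = 3
TTR = 3/10
Already in lowest terms.

3/10


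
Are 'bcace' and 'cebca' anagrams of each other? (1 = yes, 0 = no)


Sort characters of 'bcace': 'abcce'
Sort characters of 'cebca': 'abcce'
Sorted forms match -> they ARE anagrams
Result: 1

1


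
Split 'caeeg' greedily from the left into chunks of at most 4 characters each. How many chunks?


'caeeg' has 5 characters.
Chunking with max size 4:
  Chunk 1: 'caee' (positions 0-3)
  Chunk 2: 'g' (positions 4-4)
Total chunks: ceil(5 / 4) = 2

2


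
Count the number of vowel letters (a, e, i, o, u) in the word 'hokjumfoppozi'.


Scanning each character of 'hokjumfoppozi':
  Position 1: 'h' -> consonant (running count: 0)
  Position 2: 'o' -> vowel (running count: 1)
  Position 3: 'k' -> consonant (running count: 1)
  Position 4: 'j' -> consonant (running count: 1)
  Position 5: 'u' -> vowel (running count: 2)
  Position 6: 'm' -> consonant (running count: 2)
  Position 7: 'f' -> consonant (running count: 2)
  Position 8: 'o' -> vowel (running count: 3)
  Position 9: 'p' -> consonant (running count: 3)
  Position 10: 'p' -> consonant (running count: 3)
  Position 11: 'o' -> vowel (running count: 4)
  Position 12: 'z' -> consonant (running count: 4)
  Position 13: 'i' -> vowel (running count: 5)
Total vowels: 5

5


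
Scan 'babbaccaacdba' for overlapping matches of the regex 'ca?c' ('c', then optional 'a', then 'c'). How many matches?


Pattern: ca?c means 'c', then optional 'a', then 'c'.
Scanning 'babbaccaacdba' position-by-position:
  Pos 0: window 'bab' -> no
  Pos 1: window 'abb' -> no
  Pos 2: window 'bba' -> no
  Pos 3: window 'bac' -> no
  Pos 4: window 'acc' -> no
  Pos 5: window 'cca' -> MATCH
  Pos 6: window 'caa' -> no
  Pos 7: window 'aac' -> no
  Pos 8: window 'acd' -> no
  Pos 9: window 'cdb' -> no
  Pos 10: window 'dba' -> no
  Pos 11: window 'ba' -> no
  Pos 12: window 'a' -> no
Total matches: 1

1


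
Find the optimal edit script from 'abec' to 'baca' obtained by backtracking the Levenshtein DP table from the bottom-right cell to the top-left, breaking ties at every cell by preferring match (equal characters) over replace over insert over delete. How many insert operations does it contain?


Edit distance = 3. Backtracking from cell (4, 4) with preference match > replace > insert > delete,
then listing the resulting alignment 'abec' -> 'baca' left to right:
  Step 1: delete 'a'
  Step 2: keep 'b'
  Step 3: replace e->a
  Step 4: keep 'c'
  Step 5: insert 'a' [insertion #1]
Total insertions: 1

1


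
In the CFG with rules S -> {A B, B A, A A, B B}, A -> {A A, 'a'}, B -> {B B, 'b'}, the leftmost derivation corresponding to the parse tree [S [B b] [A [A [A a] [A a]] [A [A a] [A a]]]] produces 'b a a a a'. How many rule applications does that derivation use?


Every bracketed nonterminal node [X ...] in the tree is produced by exactly one rule application.
Reading the tree off as a leftmost derivation:
  Step 1: S  =>  B A   (applied S -> B A)
  Step 2: B A  =>  b A   (applied B -> b)
  Step 3: b A  =>  b A A   (applied A -> A A)
  Step 4: b A A  =>  b A A A   (applied A -> A A)
  Step 5: b A A A  =>  b a A A   (applied A -> a)
  Step 6: b a A A  =>  b a a A   (applied A -> a)
  Step 7: b a a A  =>  b a a A A   (applied A -> A A)
  Step 8: b a a A A  =>  b a a a A   (applied A -> a)
  Step 9: b a a a A  =>  b a a a a   (applied A -> a)
Final yield: b a a a a
Total rewrite steps: 9

9


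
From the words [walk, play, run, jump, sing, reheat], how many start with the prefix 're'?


Checking each word for prefix 're':
  'walk' -> no (count: 0)
  'play' -> no (count: 0)
  'run' -> no (count: 0)
  'jump' -> no (count: 0)
  'sing' -> no (count: 0)
  'reheat' -> YES, starts with 're' (count: 1)
Total with prefix 're': 1

1


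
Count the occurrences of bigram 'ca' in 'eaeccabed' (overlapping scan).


Scanning 'eaeccabed' for bigram 'ca':
  Position 0: 'ea' -> no
  Position 1: 'ae' -> no
  Position 2: 'ec' -> no
  Position 3: 'cc' -> no
  Position 4: 'ca' -> MATCH
  Position 5: 'ab' -> no
  Position 6: 'be' -> no
  Position 7: 'ed' -> no
Total matches: 1

1


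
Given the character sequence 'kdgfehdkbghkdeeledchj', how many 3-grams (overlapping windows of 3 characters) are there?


String 'kdgfehdkbghkdeeledchj' has length L = 21.
Number of overlapping n-grams = L - n + 1
Substituting: 21 - 3 + 1 = 19

19


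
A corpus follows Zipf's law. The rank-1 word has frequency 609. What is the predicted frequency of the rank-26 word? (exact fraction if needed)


Zipf's law: freq(rank) = f1 / rank
f1 = 609, rank = 26
freq = 609 / 26
GCD(609, 26) = 1
Simplified: 609/26

609/26


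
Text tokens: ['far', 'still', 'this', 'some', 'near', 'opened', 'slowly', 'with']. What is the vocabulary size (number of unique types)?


Listing all tokens and tracking unique types:
  Token 1: 'far' -> NEW (unique so far: 1)
  Token 2: 'still' -> NEW (unique so far: 2)
  Token 3: 'this' -> NEW (unique so far: 3)
  Token 4: 'some' -> NEW (unique so far: 4)
  Token 5: 'near' -> NEW (unique so far: 5)
  Token 6: 'opened' -> NEW (unique so far: 6)
  Token 7: 'slowly' -> NEW (unique so far: 7)
  Token 8: 'with' -> NEW (unique so far: 8)
Unique types: ('far', 'near', 'opened', 'slowly', 'some', 'still', 'this', 'with')
Vocabulary size: 8

8


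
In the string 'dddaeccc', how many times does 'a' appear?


Scanning 'dddaeccc' for 'a':
  Position 3: 'a' -> MATCH (count: 1)
Total occurrences of 'a': 1

1


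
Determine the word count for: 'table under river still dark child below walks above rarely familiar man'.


Counting words by splitting on spaces:
  Word 1: 'table'
  Word 2: 'under'
  Word 3: 'river'
  Word 4: 'still'
  Word 5: 'dark'
  Word 6: 'child'
  Word 7: 'below'
  Word 8: 'walks'
  Word 9: 'above'
  Word 10: 'rarely'
  Word 11: 'familiar'
  Word 12: 'man'
Total words: 12

12


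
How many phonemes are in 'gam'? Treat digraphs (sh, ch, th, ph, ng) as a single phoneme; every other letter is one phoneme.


Parsing 'gam' greedily, digraphs first:
  'g' -> consonant phoneme (phonemes so far: 1)
  'a' -> vowel phoneme (phonemes so far: 2)
  'm' -> consonant phoneme (phonemes so far: 3)
Total phonemes: 3

3


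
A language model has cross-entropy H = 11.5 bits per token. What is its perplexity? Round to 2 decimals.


Perplexity formula: PP = 2^H
H = 11.5
PP = 2^11.5
Decompose: 2^11.5 = 2^11 * 2^0.5 = 2^11 * sqrt(2)
2^11 = 2048, sqrt(2) ~ 1.4142136
PP ~ 2048 * 1.4142136 = 2896.3094528
Rounded to 2 decimals: 2896.31

2896.31


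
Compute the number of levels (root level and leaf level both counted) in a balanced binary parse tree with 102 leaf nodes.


In a balanced binary tree with n leaves the deepest leaf is ceil(log2(n)) edges below the root,
so counting node levels inclusive of root and leaves gives ceil(log2(n)) + 1 levels.
log2(102) = 6.6724
ceil(6.6724) = 7
levels = 7 + 1 = 8

8


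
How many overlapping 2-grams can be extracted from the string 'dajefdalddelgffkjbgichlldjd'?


String 'dajefdalddelgffkjbgichlldjd' has length L = 27.
Number of overlapping n-grams = L - n + 1
Substituting: 27 - 2 + 1 = 26

26


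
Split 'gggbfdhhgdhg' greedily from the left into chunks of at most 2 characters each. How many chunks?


'gggbfdhhgdhg' has 12 characters.
Chunking with max size 2:
  Chunk 1: 'gg' (positions 0-1)
  Chunk 2: 'gb' (positions 2-3)
  Chunk 3: 'fd' (positions 4-5)
  Chunk 4: 'hh' (positions 6-7)
  Chunk 5: 'gd' (positions 8-9)
  Chunk 6: 'hg' (positions 10-11)
Total chunks: ceil(12 / 2) = 6

6


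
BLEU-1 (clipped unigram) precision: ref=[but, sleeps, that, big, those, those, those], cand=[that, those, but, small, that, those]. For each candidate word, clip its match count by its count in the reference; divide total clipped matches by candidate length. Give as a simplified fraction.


Reference word counts: {'big': 1, 'but': 1, 'sleeps': 1, 'that': 1, 'those': 3}
Checking each candidate word (with clipping):
  'that' -> in reference (ref count 1, used 1/1) -> match (matches: 1)
  'those' -> in reference (ref count 3, used 1/3) -> match (matches: 2)
  'but' -> in reference (ref count 1, used 1/1) -> match (matches: 3)
  'small' -> not in reference -> no match (matches: 3)
  'that' -> ref count 1 already used up (1/1) -> clipped, no match (matches: 3)
  'those' -> in reference (ref count 3, used 2/3) -> match (matches: 4)
Clipped matches: 4, Candidate length: 6
Precision = 4/6 = 2/3

2/3


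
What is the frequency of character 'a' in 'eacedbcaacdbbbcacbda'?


Scanning 'eacedbcaacdbbbcacbda' for 'a':
  Position 1: 'a' -> MATCH (count: 1)
  Position 7: 'a' -> MATCH (count: 2)
  Position 8: 'a' -> MATCH (count: 3)
  Position 15: 'a' -> MATCH (count: 4)
  Position 19: 'a' -> MATCH (count: 5)
Total occurrences of 'a': 5

5


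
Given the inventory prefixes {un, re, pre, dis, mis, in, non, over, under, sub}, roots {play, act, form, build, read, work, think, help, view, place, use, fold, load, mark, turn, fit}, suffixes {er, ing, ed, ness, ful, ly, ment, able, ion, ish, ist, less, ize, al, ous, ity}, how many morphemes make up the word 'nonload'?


Segmenting 'nonload' against the inventory:
  'non' -> prefix (morpheme 1)
  'load' -> root (morpheme 2)
Total morphemes: 2

2


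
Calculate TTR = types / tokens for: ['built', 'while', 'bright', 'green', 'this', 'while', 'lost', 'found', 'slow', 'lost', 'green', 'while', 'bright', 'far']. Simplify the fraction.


Tokens: 14
Unique types: ('bright', 'built', 'far', 'found', 'green', 'lost', 'slow', 'this', 'while') = 9
TTR = 9/14
Already in lowest terms.

9/14


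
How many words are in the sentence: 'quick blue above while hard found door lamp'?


Counting words by splitting on spaces:
  Word 1: 'quick'
  Word 2: 'blue'
  Word 3: 'above'
  Word 4: 'while'
  Word 5: 'hard'
  Word 6: 'found'
  Word 7: 'door'
  Word 8: 'lamp'
Total words: 8

8


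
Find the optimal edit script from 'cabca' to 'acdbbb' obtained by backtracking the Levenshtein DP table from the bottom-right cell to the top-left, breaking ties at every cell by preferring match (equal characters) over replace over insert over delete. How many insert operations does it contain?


Edit distance = 4. Backtracking from cell (5, 6) with preference match > replace > insert > delete,
then listing the resulting alignment 'cabca' -> 'acdbbb' left to right:
  Step 1: insert 'a' [insertion #1]
  Step 2: keep 'c'
  Step 3: replace a->d
  Step 4: keep 'b'
  Step 5: replace c->b
  Step 6: replace a->b
Total insertions: 1

1


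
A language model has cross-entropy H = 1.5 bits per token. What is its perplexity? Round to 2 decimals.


Perplexity formula: PP = 2^H
H = 1.5
PP = 2^1.5
Decompose: 2^1.5 = 2^1 * 2^0.5 = 2^1 * sqrt(2)
2^1 = 2, sqrt(2) ~ 1.4142136
PP ~ 2 * 1.4142136 = 2.8284272
Rounded to 2 decimals: 2.83

2.83


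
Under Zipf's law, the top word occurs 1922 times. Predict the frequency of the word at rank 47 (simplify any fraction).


Zipf's law: freq(rank) = f1 / rank
f1 = 1922, rank = 47
freq = 1922 / 47
GCD(1922, 47) = 1
Simplified: 1922/47

1922/47


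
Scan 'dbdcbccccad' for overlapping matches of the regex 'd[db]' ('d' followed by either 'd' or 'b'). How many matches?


Pattern: d[db] means 'd' followed by either 'd' or 'b'.
Scanning 'dbdcbccccad' position-by-position:
  Pos 0: window 'db' -> MATCH
  Pos 1: window 'bd' -> no
  Pos 2: window 'dc' -> no
  Pos 3: window 'cb' -> no
  Pos 4: window 'bc' -> no
  Pos 5: window 'cc' -> no
  Pos 6: window 'cc' -> no
  Pos 7: window 'cc' -> no
  Pos 8: window 'ca' -> no
  Pos 9: window 'ad' -> no
  Pos 10: window 'd' -> no
Total matches: 1

1


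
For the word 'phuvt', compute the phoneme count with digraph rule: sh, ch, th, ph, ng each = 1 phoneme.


Parsing 'phuvt' greedily, digraphs first:
  'ph' -> digraph (1 consonant phoneme) (phonemes so far: 1)
  'u' -> vowel phoneme (phonemes so far: 2)
  'v' -> consonant phoneme (phonemes so far: 3)
  't' -> consonant phoneme (phonemes so far: 4)
Total phonemes: 4

4


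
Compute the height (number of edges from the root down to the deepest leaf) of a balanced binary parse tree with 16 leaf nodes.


In a balanced binary tree with n leaves the deepest leaf is ceil(log2(n)) edges below the root.
log2(16) = 4.0000
ceil(4.0000) = 4
height (edges) = 4

4


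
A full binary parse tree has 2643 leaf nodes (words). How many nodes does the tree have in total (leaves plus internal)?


Leaf nodes (terminals): 2643
Internal nodes = n - 1 = 2643 - 1 = 2642
Total = leaves + internal = 2643 + 2642 = 5285

5285


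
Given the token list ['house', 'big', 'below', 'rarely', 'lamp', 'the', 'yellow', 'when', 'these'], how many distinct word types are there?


Listing all tokens and tracking unique types:
  Token 1: 'house' -> NEW (unique so far: 1)
  Token 2: 'big' -> NEW (unique so far: 2)
  Token 3: 'below' -> NEW (unique so far: 3)
  Token 4: 'rarely' -> NEW (unique so far: 4)
  Token 5: 'lamp' -> NEW (unique so far: 5)
  Token 6: 'the' -> NEW (unique so far: 6)
  Token 7: 'yellow' -> NEW (unique so far: 7)
  Token 8: 'when' -> NEW (unique so far: 8)
  Token 9: 'these' -> NEW (unique so far: 9)
Unique types: ('below', 'big', 'house', 'lamp', 'rarely', 'the', 'these', 'when', 'yellow')
Vocabulary size: 9

9


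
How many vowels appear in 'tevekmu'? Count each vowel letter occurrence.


Scanning each character of 'tevekmu':
  Position 1: 't' -> consonant (running count: 0)
  Position 2: 'e' -> vowel (running count: 1)
  Position 3: 'v' -> consonant (running count: 1)
  Position 4: 'e' -> vowel (running count: 2)
  Position 5: 'k' -> consonant (running count: 2)
  Position 6: 'm' -> consonant (running count: 2)
  Position 7: 'u' -> vowel (running count: 3)
Total vowels: 3

3


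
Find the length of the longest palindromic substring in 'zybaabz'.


Scanning 'zybaabz' for palindromic substrings.
Substring at positions 2-5: 'baab'.
Check: reverse('baab') = 'baab' -> palindrome confirmed.
Neighbouring characters ('y' / 'z') break symmetry, so it cannot extend further.
No longer palindromic substring exists; longest length = 4

4


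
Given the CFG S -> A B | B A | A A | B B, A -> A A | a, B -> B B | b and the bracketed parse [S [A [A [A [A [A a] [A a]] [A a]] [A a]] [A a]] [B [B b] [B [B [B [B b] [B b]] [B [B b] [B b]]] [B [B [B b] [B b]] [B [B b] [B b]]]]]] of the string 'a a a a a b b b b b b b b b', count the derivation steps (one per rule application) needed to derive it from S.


Every bracketed nonterminal node [X ...] in the tree is produced by exactly one rule application.
Reading the tree off as a leftmost derivation:
  Step 1: S  =>  A B   (applied S -> A B)
  Step 2: A B  =>  A A B   (applied A -> A A)
  Step 3: A A B  =>  A A A B   (applied A -> A A)
  Step 4: A A A B  =>  A A A A B   (applied A -> A A)
  Step 5: A A A A B  =>  A A A A A B   (applied A -> A A)
  Step 6: A A A A A B  =>  a A A A A B   (applied A -> a)
  Step 7: a A A A A B  =>  a a A A A B   (applied A -> a)
  Step 8: a a A A A B  =>  a a a A A B   (applied A -> a)
  Step 9: a a a A A B  =>  a a a a A B   (applied A -> a)
  Step 10: a a a a A B  =>  a a a a a B   (applied A -> a)
  Step 11: a a a a a B  =>  a a a a a B B   (applied B -> B B)
  Step 12: a a a a a B B  =>  a a a a a b B   (applied B -> b)
  Step 13: a a a a a b B  =>  a a a a a b B B   (applied B -> B B)
  Step 14: a a a a a b B B  =>  a a a a a b B B B   (applied B -> B B)
  Step 15: a a a a a b B B B  =>  a a a a a b B B B B   (applied B -> B B)
  Step 16: a a a a a b B B B B  =>  a a a a a b b B B B   (applied B -> b)
  Step 17: a a a a a b b B B B  =>  a a a a a b b b B B   (applied B -> b)
  Step 18: a a a a a b b b B B  =>  a a a a a b b b B B B   (applied B -> B B)
  Step 19: a a a a a b b b B B B  =>  a a a a a b b b b B B   (applied B -> b)
  Step 20: a a a a a b b b b B B  =>  a a a a a b b b b b B   (applied B -> b)
  Step 21: a a a a a b b b b b B  =>  a a a a a b b b b b B B   (applied B -> B B)
  Step 22: a a a a a b b b b b B B  =>  a a a a a b b b b b B B B   (applied B -> B B)
  Step 23: a a a a a b b b b b B B B  =>  a a a a a b b b b b b B B   (applied B -> b)
  Step 24: a a a a a b b b b b b B B  =>  a a a a a b b b b b b b B   (applied B -> b)
  Step 25: a a a a a b b b b b b b B  =>  a a a a a b b b b b b b B B   (applied B -> B B)
  Step 26: a a a a a b b b b b b b B B  =>  a a a a a b b b b b b b b B   (applied B -> b)
  Step 27: a a a a a b b b b b b b b B  =>  a a a a a b b b b b b b b b   (applied B -> b)
Final yield: a a a a a b b b b b b b b b
Total rewrite steps: 27

27


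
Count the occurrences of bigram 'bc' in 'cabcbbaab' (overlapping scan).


Scanning 'cabcbbaab' for bigram 'bc':
  Position 0: 'ca' -> no
  Position 1: 'ab' -> no
  Position 2: 'bc' -> MATCH
  Position 3: 'cb' -> no
  Position 4: 'bb' -> no
  Position 5: 'ba' -> no
  Position 6: 'aa' -> no
  Position 7: 'ab' -> no
Total matches: 1

1


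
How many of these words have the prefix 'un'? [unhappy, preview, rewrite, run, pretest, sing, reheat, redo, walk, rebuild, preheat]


Checking each word for prefix 'un':
  'unhappy' -> YES, starts with 'un' (count: 1)
  'preview' -> no (count: 1)
  'rewrite' -> no (count: 1)
  'run' -> no (count: 1)
  'pretest' -> no (count: 1)
  'sing' -> no (count: 1)
  'reheat' -> no (count: 1)
  'redo' -> no (count: 1)
  'walk' -> no (count: 1)
  'rebuild' -> no (count: 1)
  'preheat' -> no (count: 1)
Total with prefix 'un': 1

1


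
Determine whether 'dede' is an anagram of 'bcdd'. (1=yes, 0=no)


Sort characters of 'dede': 'ddee'
Sort characters of 'bcdd': 'bcdd'
Sorted forms differ -> they are NOT anagrams
Result: 0

0


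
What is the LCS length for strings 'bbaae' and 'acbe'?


DP table for LCS of 'bbaae' and 'acbe':
       a  c  b  e
    0  0  0  0  0
  b 0  0  0  1  1
  b 0  0  0  1  1
  a 0  1  1  1  1
  a 0  1  1  1  1
  e 0  1  1  1  2
LCS: 'be'
LCS length = 2

2


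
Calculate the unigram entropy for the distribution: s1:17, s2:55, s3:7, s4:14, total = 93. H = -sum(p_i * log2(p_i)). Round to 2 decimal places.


Computing entropy H = -sum(p_i * log2(p_i)):
  s1: p = 17/93 = 0.1828, -p*log2(p) = 0.4482
  s2: p = 55/93 = 0.5914, -p*log2(p) = 0.4482
  s3: p = 7/93 = 0.0753, -p*log2(p) = 0.2809
  s4: p = 14/93 = 0.1505, -p*log2(p) = 0.4112
H = sum of terms = 1.5885
Rounded to 2 decimals: 1.59

1.59


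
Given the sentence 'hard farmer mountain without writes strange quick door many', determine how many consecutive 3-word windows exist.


Word trigrams from [9] words:
  Trigram 1: (hard farmer mountain)
  Trigram 2: (farmer mountain without)
  Trigram 3: (mountain without writes)
  Trigram 4: (without writes strange)
  Trigram 5: (writes strange quick)
  Trigram 6: (strange quick door)
  Trigram 7: (quick door many)
Total word trigrams: 9 - 2 = 7

7


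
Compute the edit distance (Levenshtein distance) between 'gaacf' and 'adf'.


Building DP table for s1='gaacf' (len 5) and s2='adf' (len 3):
       a  d  f
    0  1  2  3
  g 1  1  2  3
  a 2  1  2  3
  a 3  2  2  3
  c 4  3  3  3
  f 5  4  4  3
Edit distance = dp[5][3] = 3

3


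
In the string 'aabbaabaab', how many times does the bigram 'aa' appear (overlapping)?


Scanning 'aabbaabaab' for bigram 'aa':
  Position 0: 'aa' -> MATCH
  Position 1: 'ab' -> no
  Position 2: 'bb' -> no
  Position 3: 'ba' -> no
  Position 4: 'aa' -> MATCH
  Position 5: 'ab' -> no
  Position 6: 'ba' -> no
  Position 7: 'aa' -> MATCH
  Position 8: 'ab' -> no
Total matches: 3

3


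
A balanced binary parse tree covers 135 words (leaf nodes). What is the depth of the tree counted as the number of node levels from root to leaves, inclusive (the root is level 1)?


In a balanced binary tree with n leaves the deepest leaf is ceil(log2(n)) edges below the root,
so counting node levels inclusive of root and leaves gives ceil(log2(n)) + 1 levels.
log2(135) = 7.0768
ceil(7.0768) = 8
levels = 8 + 1 = 9

9


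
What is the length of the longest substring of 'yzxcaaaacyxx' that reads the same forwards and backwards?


Scanning 'yzxcaaaacyxx' for palindromic substrings.
Substring at positions 3-8: 'caaaac'.
Check: reverse('caaaac') = 'caaaac' -> palindrome confirmed.
Neighbouring characters ('x' / 'y') break symmetry, so it cannot extend further.
No longer palindromic substring exists; longest length = 6

6


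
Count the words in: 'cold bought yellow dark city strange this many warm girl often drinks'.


Counting words by splitting on spaces:
  Word 1: 'cold'
  Word 2: 'bought'
  Word 3: 'yellow'
  Word 4: 'dark'
  Word 5: 'city'
  Word 6: 'strange'
  Word 7: 'this'
  Word 8: 'many'
  Word 9: 'warm'
  Word 10: 'girl'
  Word 11: 'often'
  Word 12: 'drinks'
Total words: 12

12


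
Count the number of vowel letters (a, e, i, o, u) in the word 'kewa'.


Scanning each character of 'kewa':
  Position 1: 'k' -> consonant (running count: 0)
  Position 2: 'e' -> vowel (running count: 1)
  Position 3: 'w' -> consonant (running count: 1)
  Position 4: 'a' -> vowel (running count: 2)
Total vowels: 2

2


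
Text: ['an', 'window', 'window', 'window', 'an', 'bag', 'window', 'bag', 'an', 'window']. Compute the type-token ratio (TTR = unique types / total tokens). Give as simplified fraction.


Tokens: 10
Unique types: ('an', 'bag', 'window') = 3
TTR = 3/10
Already in lowest terms.

3/10


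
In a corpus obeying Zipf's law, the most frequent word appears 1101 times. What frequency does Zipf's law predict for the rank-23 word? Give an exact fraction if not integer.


Zipf's law: freq(rank) = f1 / rank
f1 = 1101, rank = 23
freq = 1101 / 23
GCD(1101, 23) = 1
Simplified: 1101/23

1101/23


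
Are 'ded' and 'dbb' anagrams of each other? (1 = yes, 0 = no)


Sort characters of 'ded': 'dde'
Sort characters of 'dbb': 'bbd'
Sorted forms differ -> they are NOT anagrams
Result: 0

0


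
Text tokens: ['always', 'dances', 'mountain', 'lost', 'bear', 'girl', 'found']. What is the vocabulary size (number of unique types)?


Listing all tokens and tracking unique types:
  Token 1: 'always' -> NEW (unique so far: 1)
  Token 2: 'dances' -> NEW (unique so far: 2)
  Token 3: 'mountain' -> NEW (unique so far: 3)
  Token 4: 'lost' -> NEW (unique so far: 4)
  Token 5: 'bear' -> NEW (unique so far: 5)
  Token 6: 'girl' -> NEW (unique so far: 6)
  Token 7: 'found' -> NEW (unique so far: 7)
Unique types: ('always', 'bear', 'dances', 'found', 'girl', 'lost', 'mountain')
Vocabulary size: 7

7


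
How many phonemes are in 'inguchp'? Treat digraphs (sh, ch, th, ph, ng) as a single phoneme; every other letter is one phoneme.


Parsing 'inguchp' greedily, digraphs first:
  'i' -> vowel phoneme (phonemes so far: 1)
  'ng' -> digraph (1 consonant phoneme) (phonemes so far: 2)
  'u' -> vowel phoneme (phonemes so far: 3)
  'ch' -> digraph (1 consonant phoneme) (phonemes so far: 4)
  'p' -> consonant phoneme (phonemes so far: 5)
Total phonemes: 5

5


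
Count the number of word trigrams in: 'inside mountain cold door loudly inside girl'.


Word trigrams from [7] words:
  Trigram 1: (inside mountain cold)
  Trigram 2: (mountain cold door)
  Trigram 3: (cold door loudly)
  Trigram 4: (door loudly inside)
  Trigram 5: (loudly inside girl)
Total word trigrams: 7 - 2 = 5

5


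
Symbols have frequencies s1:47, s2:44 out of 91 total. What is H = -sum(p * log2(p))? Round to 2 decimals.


Computing entropy H = -sum(p_i * log2(p_i)):
  s1: p = 47/91 = 0.5165, -p*log2(p) = 0.4923
  s2: p = 44/91 = 0.4835, -p*log2(p) = 0.5069
H = sum of terms = 0.9992
Rounded to 2 decimals: 1.00

1.00


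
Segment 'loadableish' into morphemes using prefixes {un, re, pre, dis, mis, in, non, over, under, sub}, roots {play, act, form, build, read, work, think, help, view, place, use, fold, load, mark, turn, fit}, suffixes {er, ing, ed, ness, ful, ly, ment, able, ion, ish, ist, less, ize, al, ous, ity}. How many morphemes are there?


Segmenting 'loadableish' against the inventory:
  'load' -> root (morpheme 1)
  'able' -> suffix (morpheme 2)
  'ish' -> suffix (morpheme 3)
Total morphemes: 3

3


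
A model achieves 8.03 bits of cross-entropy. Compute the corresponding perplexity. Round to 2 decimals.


Perplexity formula: PP = 2^H
H = 8.03
PP = 2^8.03
Decompose: 2^8.03 = 2^8 * 2^0.03
2^8 = 256, 2^0.03 ~ 1.0210121
PP ~ 256 * 1.0210121 = 261.3790976
Rounded to 2 decimals: 261.38

261.38


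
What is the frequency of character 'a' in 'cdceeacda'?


Scanning 'cdceeacda' for 'a':
  Position 5: 'a' -> MATCH (count: 1)
  Position 8: 'a' -> MATCH (count: 2)
Total occurrences of 'a': 2

2


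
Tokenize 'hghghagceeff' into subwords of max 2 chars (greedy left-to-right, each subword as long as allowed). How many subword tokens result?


'hghghagceeff' has 12 characters.
Chunking with max size 2:
  Chunk 1: 'hg' (positions 0-1)
  Chunk 2: 'hg' (positions 2-3)
  Chunk 3: 'ha' (positions 4-5)
  Chunk 4: 'gc' (positions 6-7)
  Chunk 5: 'ee' (positions 8-9)
  Chunk 6: 'ff' (positions 10-11)
Total chunks: ceil(12 / 2) = 6

6


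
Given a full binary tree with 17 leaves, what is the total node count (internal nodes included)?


Leaf nodes (terminals): 17
Internal nodes = n - 1 = 17 - 1 = 16
Total = leaves + internal = 17 + 16 = 33

33


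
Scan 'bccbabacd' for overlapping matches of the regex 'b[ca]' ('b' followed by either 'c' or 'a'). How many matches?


Pattern: b[ca] means 'b' followed by either 'c' or 'a'.
Scanning 'bccbabacd' position-by-position:
  Pos 0: window 'bc' -> MATCH
  Pos 1: window 'cc' -> no
  Pos 2: window 'cb' -> no
  Pos 3: window 'ba' -> MATCH
  Pos 4: window 'ab' -> no
  Pos 5: window 'ba' -> MATCH
  Pos 6: window 'ac' -> no
  Pos 7: window 'cd' -> no
  Pos 8: window 'd' -> no
Total matches: 3

3


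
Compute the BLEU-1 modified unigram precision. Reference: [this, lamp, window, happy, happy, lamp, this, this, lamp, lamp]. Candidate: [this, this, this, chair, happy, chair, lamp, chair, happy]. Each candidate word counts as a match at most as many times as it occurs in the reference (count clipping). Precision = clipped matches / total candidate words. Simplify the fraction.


Reference word counts: {'happy': 2, 'lamp': 4, 'this': 3, 'window': 1}
Checking each candidate word (with clipping):
  'this' -> in reference (ref count 3, used 1/3) -> match (matches: 1)
  'this' -> in reference (ref count 3, used 2/3) -> match (matches: 2)
  'this' -> in reference (ref count 3, used 3/3) -> match (matches: 3)
  'chair' -> not in reference -> no match (matches: 3)
  'happy' -> in reference (ref count 2, used 1/2) -> match (matches: 4)
  'chair' -> not in reference -> no match (matches: 4)
  'lamp' -> in reference (ref count 4, used 1/4) -> match (matches: 5)
  'chair' -> not in reference -> no match (matches: 5)
  'happy' -> in reference (ref count 2, used 2/2) -> match (matches: 6)
Clipped matches: 6, Candidate length: 9
Precision = 6/9 = 2/3

2/3


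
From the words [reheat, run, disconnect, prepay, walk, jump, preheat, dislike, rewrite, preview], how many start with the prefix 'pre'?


Checking each word for prefix 'pre':
  'reheat' -> no (count: 0)
  'run' -> no (count: 0)
  'disconnect' -> no (count: 0)
  'prepay' -> YES, starts with 'pre' (count: 1)
  'walk' -> no (count: 1)
  'jump' -> no (count: 1)
  'preheat' -> YES, starts with 'pre' (count: 2)
  'dislike' -> no (count: 2)
  'rewrite' -> no (count: 2)
  'preview' -> YES, starts with 'pre' (count: 3)
Total with prefix 'pre': 3

3


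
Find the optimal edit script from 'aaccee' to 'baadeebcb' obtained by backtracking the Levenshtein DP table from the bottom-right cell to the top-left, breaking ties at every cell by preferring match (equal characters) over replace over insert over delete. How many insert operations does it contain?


Edit distance = 6. Backtracking from cell (6, 9) with preference match > replace > insert > delete,
then listing the resulting alignment 'aaccee' -> 'baadeebcb' left to right:
  Step 1: insert 'b' [insertion #1]
  Step 2: keep 'a'
  Step 3: keep 'a'
  Step 4: replace c->d
  Step 5: replace c->e
  Step 6: keep 'e'
  Step 7: insert 'b' [insertion #2]
  Step 8: insert 'c' [insertion #3]
  Step 9: replace e->b
Total insertions: 3

3


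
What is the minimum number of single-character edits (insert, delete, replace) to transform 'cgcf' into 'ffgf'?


Building DP table for s1='cgcf' (len 4) and s2='ffgf' (len 4):
       f  f  g  f
    0  1  2  3  4
  c 1  1  2  3  4
  g 2  2  2  2  3
  c 3  3  3  3  3
  f 4  3  3  4  3
Edit distance = dp[4][4] = 3

3


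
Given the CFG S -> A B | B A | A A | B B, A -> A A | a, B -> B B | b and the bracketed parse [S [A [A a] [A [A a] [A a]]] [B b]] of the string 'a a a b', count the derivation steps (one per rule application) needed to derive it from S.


Every bracketed nonterminal node [X ...] in the tree is produced by exactly one rule application.
Reading the tree off as a leftmost derivation:
  Step 1: S  =>  A B   (applied S -> A B)
  Step 2: A B  =>  A A B   (applied A -> A A)
  Step 3: A A B  =>  a A B   (applied A -> a)
  Step 4: a A B  =>  a A A B   (applied A -> A A)
  Step 5: a A A B  =>  a a A B   (applied A -> a)
  Step 6: a a A B  =>  a a a B   (applied A -> a)
  Step 7: a a a B  =>  a a a b   (applied B -> b)
Final yield: a a a b
Total rewrite steps: 7

7


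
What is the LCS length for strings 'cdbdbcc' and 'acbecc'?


DP table for LCS of 'cdbdbcc' and 'acbecc':
       a  c  b  e  c  c
    0  0  0  0  0  0  0
  c 0  0  1  1  1  1  1
  d 0  0  1  1  1  1  1
  b 0  0  1  2  2  2  2
  d 0  0  1  2  2  2  2
  b 0  0  1  2  2  2  2
  c 0  0  1  2  2  3  3
  c 0  0  1  2  2  3  4
LCS: 'cbcc'
LCS length = 4

4


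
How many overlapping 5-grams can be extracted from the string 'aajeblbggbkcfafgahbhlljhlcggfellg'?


String 'aajeblbggbkcfafgahbhlljhlcggfellg' has length L = 33.
Number of overlapping n-grams = L - n + 1
Substituting: 33 - 5 + 1 = 29

29


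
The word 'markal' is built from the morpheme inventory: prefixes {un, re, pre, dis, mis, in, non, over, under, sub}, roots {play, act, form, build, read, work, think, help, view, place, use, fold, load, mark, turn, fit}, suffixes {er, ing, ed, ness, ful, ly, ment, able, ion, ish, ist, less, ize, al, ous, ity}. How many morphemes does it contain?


Segmenting 'markal' against the inventory:
  'mark' -> root (morpheme 1)
  'al' -> suffix (morpheme 2)
Total morphemes: 2

2


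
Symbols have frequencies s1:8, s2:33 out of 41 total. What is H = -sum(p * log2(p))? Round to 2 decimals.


Computing entropy H = -sum(p_i * log2(p_i)):
  s1: p = 8/41 = 0.1951, -p*log2(p) = 0.4600
  s2: p = 33/41 = 0.8049, -p*log2(p) = 0.2521
H = sum of terms = 0.7121
Rounded to 2 decimals: 0.71

0.71


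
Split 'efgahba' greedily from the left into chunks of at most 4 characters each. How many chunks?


'efgahba' has 7 characters.
Chunking with max size 4:
  Chunk 1: 'efga' (positions 0-3)
  Chunk 2: 'hba' (positions 4-6)
Total chunks: ceil(7 / 4) = 2

2


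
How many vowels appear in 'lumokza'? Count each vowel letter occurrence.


Scanning each character of 'lumokza':
  Position 1: 'l' -> consonant (running count: 0)
  Position 2: 'u' -> vowel (running count: 1)
  Position 3: 'm' -> consonant (running count: 1)
  Position 4: 'o' -> vowel (running count: 2)
  Position 5: 'k' -> consonant (running count: 2)
  Position 6: 'z' -> consonant (running count: 2)
  Position 7: 'a' -> vowel (running count: 3)
Total vowels: 3

3


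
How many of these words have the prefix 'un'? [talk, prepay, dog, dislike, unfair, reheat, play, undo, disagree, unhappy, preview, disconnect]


Checking each word for prefix 'un':
  'talk' -> no (count: 0)
  'prepay' -> no (count: 0)
  'dog' -> no (count: 0)
  'dislike' -> no (count: 0)
  'unfair' -> YES, starts with 'un' (count: 1)
  'reheat' -> no (count: 1)
  'play' -> no (count: 1)
  'undo' -> YES, starts with 'un' (count: 2)
  'disagree' -> no (count: 2)
  'unhappy' -> YES, starts with 'un' (count: 3)
  'preview' -> no (count: 3)
  'disconnect' -> no (count: 3)
Total with prefix 'un': 3

3
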